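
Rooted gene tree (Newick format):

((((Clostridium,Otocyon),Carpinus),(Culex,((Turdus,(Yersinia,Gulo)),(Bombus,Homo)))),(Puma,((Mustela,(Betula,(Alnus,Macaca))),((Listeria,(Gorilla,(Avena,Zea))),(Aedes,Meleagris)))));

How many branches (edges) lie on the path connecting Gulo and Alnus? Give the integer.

12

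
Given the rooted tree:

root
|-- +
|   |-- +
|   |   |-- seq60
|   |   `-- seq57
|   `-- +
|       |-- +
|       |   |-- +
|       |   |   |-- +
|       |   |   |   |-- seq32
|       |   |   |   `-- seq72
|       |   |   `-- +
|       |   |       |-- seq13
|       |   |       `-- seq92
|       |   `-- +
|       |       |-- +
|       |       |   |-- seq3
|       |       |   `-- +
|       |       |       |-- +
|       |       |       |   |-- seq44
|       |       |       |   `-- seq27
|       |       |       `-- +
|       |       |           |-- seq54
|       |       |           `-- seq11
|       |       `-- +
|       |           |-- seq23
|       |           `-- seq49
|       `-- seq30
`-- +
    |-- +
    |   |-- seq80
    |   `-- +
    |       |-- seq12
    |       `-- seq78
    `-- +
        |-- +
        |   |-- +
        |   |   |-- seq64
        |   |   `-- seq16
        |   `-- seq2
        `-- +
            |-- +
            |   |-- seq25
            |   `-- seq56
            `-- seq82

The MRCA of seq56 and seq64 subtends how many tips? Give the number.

6

The MRCA of seq56 and seq64 is the node subtending (((seq64,seq16),seq2),((seq25,seq56),seq82)).
That clade contains 6 terminal taxa: seq16, seq2, seq25, seq56, seq64, seq82.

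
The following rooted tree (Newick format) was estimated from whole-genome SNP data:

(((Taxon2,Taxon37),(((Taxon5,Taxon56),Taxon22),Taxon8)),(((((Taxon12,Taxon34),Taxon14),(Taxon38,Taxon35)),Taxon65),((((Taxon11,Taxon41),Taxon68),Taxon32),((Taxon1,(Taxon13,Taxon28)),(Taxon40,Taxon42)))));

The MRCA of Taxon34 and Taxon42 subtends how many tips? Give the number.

The MRCA of Taxon34 and Taxon42 is the node subtending (((((Taxon12,Taxon34),Taxon14),(Taxon38,Taxon35)),Taxon65),((((Taxon11,Taxon41),Taxon68),Taxon32),((Taxon1,(Taxon13,Taxon28)),(Taxon40,Taxon42)))).
That clade contains 15 terminal taxa: Taxon1, Taxon11, Taxon12, Taxon13, Taxon14, Taxon28, Taxon32, Taxon34, Taxon35, Taxon38, Taxon40, Taxon41, Taxon42, Taxon65, Taxon68.

15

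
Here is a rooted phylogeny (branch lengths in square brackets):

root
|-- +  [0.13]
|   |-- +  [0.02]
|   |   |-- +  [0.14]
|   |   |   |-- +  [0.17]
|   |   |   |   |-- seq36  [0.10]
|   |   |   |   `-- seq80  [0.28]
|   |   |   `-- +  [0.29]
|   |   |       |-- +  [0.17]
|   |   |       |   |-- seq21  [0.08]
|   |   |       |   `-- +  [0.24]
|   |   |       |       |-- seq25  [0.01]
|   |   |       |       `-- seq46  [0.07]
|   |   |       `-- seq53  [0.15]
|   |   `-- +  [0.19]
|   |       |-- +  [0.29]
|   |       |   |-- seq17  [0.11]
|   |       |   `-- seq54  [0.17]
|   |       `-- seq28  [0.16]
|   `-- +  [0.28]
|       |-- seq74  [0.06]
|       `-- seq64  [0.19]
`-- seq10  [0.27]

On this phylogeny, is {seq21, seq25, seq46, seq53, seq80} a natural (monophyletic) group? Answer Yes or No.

No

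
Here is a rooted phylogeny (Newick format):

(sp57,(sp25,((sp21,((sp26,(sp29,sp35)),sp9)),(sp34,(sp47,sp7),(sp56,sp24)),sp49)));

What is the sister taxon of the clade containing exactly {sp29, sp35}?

The clade containing exactly {sp29, sp35} attaches to the tree at the node subtending (sp26,(sp29,sp35)).
The other lineage descending from that same node — the sister group — is the single tip sp26.

sp26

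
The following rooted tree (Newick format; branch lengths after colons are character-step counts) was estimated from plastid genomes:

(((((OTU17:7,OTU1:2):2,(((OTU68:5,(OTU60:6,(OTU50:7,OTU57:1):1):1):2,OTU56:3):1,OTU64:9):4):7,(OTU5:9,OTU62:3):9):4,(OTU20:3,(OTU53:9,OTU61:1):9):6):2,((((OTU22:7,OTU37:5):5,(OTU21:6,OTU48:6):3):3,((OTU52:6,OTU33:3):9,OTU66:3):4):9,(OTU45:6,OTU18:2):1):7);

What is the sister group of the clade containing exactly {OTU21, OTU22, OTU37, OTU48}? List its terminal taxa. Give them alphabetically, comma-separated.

The clade containing exactly {OTU21, OTU22, OTU37, OTU48} attaches to the tree at the node subtending (((OTU22,OTU37),(OTU21,OTU48)),((OTU52,OTU33),OTU66)).
The other lineage descending from that same node — the sister group — is ((OTU52,OTU33),OTU66); its 3 tips in alphabetical order are the answer.

OTU33, OTU52, OTU66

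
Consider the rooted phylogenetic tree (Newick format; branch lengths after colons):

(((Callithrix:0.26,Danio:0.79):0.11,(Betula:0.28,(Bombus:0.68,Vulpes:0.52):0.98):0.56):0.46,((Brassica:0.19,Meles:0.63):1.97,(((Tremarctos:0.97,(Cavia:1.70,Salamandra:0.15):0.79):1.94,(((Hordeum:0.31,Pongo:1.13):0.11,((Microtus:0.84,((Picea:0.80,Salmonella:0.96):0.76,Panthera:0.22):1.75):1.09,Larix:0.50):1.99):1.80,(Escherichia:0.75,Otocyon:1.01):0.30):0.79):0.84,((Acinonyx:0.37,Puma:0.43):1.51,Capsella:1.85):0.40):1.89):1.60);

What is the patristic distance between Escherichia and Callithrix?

7.00

The path runs Escherichia → … → MRCA → … → Callithrix; the MRCA is the root of the tree.
Branch lengths along that path: 0.75 + 0.30 + 0.79 + 0.84 + 1.89 + 1.60 + 0.46 + 0.11 + 0.26 = 7.00.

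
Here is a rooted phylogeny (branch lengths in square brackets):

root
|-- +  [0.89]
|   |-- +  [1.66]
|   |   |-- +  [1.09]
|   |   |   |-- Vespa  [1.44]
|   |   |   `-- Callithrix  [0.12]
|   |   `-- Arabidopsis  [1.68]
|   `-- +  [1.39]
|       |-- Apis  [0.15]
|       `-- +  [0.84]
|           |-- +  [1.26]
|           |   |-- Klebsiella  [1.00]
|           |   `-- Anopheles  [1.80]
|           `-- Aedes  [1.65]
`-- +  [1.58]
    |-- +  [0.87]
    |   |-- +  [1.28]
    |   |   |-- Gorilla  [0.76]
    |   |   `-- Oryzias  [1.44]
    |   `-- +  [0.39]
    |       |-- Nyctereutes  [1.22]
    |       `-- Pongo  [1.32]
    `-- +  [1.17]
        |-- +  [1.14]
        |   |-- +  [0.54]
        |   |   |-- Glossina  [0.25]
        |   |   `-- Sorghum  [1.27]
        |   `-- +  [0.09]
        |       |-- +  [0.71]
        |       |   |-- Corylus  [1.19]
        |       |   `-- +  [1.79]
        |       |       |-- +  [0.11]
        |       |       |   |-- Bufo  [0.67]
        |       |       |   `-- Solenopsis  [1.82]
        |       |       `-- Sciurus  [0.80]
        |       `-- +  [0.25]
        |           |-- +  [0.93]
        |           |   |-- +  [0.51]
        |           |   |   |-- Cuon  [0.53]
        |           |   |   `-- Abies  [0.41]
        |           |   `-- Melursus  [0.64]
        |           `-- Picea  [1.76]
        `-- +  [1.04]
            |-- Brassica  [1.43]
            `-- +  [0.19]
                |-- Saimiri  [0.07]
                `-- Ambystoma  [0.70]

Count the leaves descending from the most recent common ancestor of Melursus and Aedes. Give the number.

24

The MRCA of Melursus and Aedes is the root, so the clade is the entire tree.
That clade contains 24 terminal taxa: Abies, Aedes, Ambystoma, Anopheles, Apis, Arabidopsis, Brassica, Bufo, Callithrix, Corylus, Cuon, Glossina, Gorilla, Klebsiella, Melursus, Nyctereutes, Oryzias, Picea, Pongo, Saimiri, Sciurus, Solenopsis, Sorghum, Vespa.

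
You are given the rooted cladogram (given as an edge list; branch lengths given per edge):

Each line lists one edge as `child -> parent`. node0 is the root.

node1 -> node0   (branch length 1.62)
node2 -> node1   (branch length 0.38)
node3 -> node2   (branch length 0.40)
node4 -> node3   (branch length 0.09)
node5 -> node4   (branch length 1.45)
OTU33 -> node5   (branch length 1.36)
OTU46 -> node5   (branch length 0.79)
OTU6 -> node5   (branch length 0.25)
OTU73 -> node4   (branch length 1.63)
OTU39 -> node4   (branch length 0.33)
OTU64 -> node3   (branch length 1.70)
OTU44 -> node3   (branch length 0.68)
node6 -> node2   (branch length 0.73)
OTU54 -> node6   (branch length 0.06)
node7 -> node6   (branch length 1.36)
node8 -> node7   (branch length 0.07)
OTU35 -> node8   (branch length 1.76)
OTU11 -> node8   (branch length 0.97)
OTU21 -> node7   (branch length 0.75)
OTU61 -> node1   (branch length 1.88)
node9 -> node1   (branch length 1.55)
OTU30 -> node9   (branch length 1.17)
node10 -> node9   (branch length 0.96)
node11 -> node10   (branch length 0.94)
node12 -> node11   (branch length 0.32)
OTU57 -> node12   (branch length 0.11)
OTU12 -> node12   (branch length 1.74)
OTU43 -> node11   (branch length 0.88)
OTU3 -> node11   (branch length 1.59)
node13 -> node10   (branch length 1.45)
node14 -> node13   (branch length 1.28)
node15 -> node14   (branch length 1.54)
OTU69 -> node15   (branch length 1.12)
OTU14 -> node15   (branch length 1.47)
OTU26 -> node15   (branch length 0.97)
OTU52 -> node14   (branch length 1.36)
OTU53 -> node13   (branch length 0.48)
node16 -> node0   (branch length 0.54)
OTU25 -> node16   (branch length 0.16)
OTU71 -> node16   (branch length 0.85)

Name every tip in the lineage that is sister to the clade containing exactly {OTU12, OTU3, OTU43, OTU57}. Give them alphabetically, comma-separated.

OTU14, OTU26, OTU52, OTU53, OTU69

The clade containing exactly {OTU12, OTU3, OTU43, OTU57} attaches to the tree at the node subtending (((OTU57,OTU12),OTU43,OTU3),(((OTU69,OTU14,OTU26),OTU52),OTU53)).
The other lineage descending from that same node — the sister group — is (((OTU69,OTU14,OTU26),OTU52),OTU53); its 5 tips in alphabetical order are the answer.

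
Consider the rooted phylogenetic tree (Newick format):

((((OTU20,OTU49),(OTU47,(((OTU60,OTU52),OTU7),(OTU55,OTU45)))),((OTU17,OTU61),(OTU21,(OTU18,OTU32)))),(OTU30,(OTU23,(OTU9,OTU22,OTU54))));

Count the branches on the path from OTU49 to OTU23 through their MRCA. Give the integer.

The MRCA of OTU49 and OTU23 is the root of the tree.
From OTU49 up to that node: 4 branches. From OTU23 up to the same node: 3 branches. Total: 4 + 3 = 7.

7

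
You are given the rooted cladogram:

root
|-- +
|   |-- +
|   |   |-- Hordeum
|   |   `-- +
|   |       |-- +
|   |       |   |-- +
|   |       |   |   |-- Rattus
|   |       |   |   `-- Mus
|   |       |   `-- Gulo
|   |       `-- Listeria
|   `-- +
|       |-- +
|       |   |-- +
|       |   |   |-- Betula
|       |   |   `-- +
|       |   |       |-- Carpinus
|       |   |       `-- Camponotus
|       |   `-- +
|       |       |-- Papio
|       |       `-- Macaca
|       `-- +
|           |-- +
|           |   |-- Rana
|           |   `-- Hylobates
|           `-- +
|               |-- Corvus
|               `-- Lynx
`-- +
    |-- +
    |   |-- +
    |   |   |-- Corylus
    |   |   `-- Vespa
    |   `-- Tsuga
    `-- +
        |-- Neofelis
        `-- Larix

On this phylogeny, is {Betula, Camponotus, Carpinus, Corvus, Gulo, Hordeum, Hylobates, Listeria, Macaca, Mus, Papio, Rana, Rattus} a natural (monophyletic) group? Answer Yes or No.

No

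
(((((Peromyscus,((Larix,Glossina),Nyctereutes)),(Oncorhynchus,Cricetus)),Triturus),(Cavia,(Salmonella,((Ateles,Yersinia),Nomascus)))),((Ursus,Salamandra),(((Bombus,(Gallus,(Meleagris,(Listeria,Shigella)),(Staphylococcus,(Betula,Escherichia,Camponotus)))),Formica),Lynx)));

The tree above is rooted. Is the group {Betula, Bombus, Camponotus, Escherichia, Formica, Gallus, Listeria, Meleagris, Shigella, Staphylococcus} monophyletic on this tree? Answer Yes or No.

The most recent common ancestor of these taxa subtends ((Bombus,(Gallus,(Meleagris,(Listeria,Shigella)),(Staphylococcus,(Betula,Escherichia,Camponotus)))),Formica).
That clade has exactly 10 tips — every listed taxon and nothing else — so the group is monophyletic.

Yes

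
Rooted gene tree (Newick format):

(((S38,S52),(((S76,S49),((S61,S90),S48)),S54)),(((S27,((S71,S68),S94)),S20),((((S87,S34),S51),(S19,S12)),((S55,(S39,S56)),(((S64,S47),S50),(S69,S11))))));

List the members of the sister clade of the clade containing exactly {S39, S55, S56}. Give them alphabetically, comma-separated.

S11, S47, S50, S64, S69

The clade containing exactly {S39, S55, S56} attaches to the tree at the node subtending ((S55,(S39,S56)),(((S64,S47),S50),(S69,S11))).
The other lineage descending from that same node — the sister group — is (((S64,S47),S50),(S69,S11)); its 5 tips in alphabetical order are the answer.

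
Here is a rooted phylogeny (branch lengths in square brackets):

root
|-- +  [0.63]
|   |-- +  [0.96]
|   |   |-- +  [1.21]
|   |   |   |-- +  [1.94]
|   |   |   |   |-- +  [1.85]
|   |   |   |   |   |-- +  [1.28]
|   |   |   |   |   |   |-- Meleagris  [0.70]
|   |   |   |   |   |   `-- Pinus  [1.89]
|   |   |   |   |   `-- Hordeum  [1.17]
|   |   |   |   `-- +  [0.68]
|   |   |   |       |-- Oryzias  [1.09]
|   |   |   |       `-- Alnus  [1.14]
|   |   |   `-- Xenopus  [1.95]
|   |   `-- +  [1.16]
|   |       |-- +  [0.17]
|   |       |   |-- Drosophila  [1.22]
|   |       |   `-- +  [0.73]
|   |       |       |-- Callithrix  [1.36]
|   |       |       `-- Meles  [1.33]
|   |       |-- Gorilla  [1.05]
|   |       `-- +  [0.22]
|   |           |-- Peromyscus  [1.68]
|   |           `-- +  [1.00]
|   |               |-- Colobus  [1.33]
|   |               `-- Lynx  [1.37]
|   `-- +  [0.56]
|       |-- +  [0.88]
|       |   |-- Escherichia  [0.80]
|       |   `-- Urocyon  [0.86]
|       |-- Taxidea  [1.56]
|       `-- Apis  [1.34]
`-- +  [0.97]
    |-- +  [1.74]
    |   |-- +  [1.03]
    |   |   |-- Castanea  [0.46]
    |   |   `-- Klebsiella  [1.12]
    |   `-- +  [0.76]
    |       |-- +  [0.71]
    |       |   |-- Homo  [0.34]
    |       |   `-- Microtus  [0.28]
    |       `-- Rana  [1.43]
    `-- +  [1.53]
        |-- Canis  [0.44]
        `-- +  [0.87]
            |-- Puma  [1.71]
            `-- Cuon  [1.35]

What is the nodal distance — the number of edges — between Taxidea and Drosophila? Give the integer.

6

The MRCA of Taxidea and Drosophila is the node subtending ((((((Meleagris,Pinus),Hordeum),(Oryzias,Alnus)),Xenopus),((Drosophila,(Callithrix,Meles)),Gorilla,(Peromyscus,(Colobus,Lynx)))),((Escherichia,Urocyon),Taxidea,Apis)).
From Taxidea up to that node: 2 branches. From Drosophila up to the same node: 4 branches. Total: 2 + 4 = 6.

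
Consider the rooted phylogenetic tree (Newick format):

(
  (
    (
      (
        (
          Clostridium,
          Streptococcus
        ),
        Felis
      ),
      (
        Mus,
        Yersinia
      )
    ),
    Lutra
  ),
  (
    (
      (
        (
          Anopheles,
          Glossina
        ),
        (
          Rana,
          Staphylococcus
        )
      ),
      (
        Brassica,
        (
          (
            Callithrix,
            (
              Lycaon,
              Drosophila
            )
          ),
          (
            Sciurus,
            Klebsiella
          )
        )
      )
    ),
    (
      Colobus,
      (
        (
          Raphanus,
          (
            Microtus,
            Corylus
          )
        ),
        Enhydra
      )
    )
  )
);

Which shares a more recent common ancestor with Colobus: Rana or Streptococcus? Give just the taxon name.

Rana

The MRCA of Colobus and Rana subtends ((((Anopheles,Glossina),(Rana,Staphylococcus)),(Brassica,((Callithrix,(Lycaon,Drosophila)),(Sciurus,Klebsiella)))),(Colobus,((Raphanus,(Microtus,Corylus)),Enhydra))) (15 taxa).
The MRCA of Colobus and Streptococcus is the root, subtending the entire tree (21 taxa).
The first is nested inside the second, so Colobus shares a more recent common ancestor with Rana.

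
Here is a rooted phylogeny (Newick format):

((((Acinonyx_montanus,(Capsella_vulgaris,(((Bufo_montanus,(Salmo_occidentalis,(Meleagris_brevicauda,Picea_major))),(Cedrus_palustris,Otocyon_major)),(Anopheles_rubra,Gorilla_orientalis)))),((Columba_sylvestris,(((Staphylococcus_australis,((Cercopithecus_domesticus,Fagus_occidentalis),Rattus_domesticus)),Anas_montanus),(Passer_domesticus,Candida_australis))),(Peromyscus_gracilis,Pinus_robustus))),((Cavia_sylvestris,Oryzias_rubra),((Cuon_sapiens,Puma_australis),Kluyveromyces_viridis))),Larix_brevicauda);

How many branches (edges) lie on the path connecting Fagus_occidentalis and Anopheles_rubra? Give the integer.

13

The MRCA of Fagus_occidentalis and Anopheles_rubra is the node subtending ((Acinonyx_montanus,(Capsella_vulgaris,(((Bufo_montanus,(Salmo_occidentalis,(Meleagris_brevicauda,Picea_major))),(Cedrus_palustris,Otocyon_major)),(Anopheles_rubra,Gorilla_orientalis)))),((Columba_sylvestris,(((Staphylococcus_australis,((Cercopithecus_domesticus,Fagus_occidentalis),Rattus_domesticus)),Anas_montanus),(Passer_domesticus,Candida_australis))),(Peromyscus_gracilis,Pinus_robustus))).
From Fagus_occidentalis up to that node: 8 branches. From Anopheles_rubra up to the same node: 5 branches. Total: 8 + 5 = 13.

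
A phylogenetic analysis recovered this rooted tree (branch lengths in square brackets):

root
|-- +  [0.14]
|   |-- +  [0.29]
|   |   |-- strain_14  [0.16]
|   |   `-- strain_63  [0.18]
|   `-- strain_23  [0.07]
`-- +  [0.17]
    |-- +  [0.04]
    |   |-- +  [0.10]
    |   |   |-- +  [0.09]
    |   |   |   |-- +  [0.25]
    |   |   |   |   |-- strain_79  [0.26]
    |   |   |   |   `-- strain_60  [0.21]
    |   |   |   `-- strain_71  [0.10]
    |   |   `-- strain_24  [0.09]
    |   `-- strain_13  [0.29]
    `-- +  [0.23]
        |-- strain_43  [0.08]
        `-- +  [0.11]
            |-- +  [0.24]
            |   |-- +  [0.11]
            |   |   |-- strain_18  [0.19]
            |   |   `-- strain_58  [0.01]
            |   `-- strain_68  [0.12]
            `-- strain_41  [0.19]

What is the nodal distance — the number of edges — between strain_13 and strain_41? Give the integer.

5

The MRCA of strain_13 and strain_41 is the node subtending (((((strain_79,strain_60),strain_71),strain_24),strain_13),(strain_43,(((strain_18,strain_58),strain_68),strain_41))).
From strain_13 up to that node: 2 branches. From strain_41 up to the same node: 3 branches. Total: 2 + 3 = 5.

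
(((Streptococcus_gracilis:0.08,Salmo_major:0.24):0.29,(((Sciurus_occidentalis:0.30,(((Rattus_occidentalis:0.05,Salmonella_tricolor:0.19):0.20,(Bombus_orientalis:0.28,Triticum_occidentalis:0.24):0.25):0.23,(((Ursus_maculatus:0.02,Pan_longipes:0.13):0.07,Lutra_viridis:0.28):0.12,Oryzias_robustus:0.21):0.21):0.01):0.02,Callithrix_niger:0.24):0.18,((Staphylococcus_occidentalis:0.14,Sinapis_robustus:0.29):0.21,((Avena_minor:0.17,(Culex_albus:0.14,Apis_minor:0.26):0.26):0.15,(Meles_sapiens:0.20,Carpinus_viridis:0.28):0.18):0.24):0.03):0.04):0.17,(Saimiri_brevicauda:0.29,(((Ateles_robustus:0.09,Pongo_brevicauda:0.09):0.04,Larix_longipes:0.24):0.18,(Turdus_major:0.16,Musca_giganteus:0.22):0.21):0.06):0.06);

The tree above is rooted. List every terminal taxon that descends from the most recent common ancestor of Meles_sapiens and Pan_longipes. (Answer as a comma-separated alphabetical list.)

Apis_minor, Avena_minor, Bombus_orientalis, Callithrix_niger, Carpinus_viridis, Culex_albus, Lutra_viridis, Meles_sapiens, Oryzias_robustus, Pan_longipes, Rattus_occidentalis, Salmonella_tricolor, Sciurus_occidentalis, Sinapis_robustus, Staphylococcus_occidentalis, Triticum_occidentalis, Ursus_maculatus

Tracing Meles_sapiens: it sits inside (Meles_sapiens,Carpinus_viridis).
Tracing Pan_longipes: it sits inside (Ursus_maculatus,Pan_longipes).
The smallest clade enclosing both is (((Sciurus_occidentalis,(((Rattus_occidentalis,Salmonella_tricolor),(Bombus_orientalis,Triticum_occidentalis)),(((Ursus_maculatus,Pan_longipes),Lutra_viridis),Oryzias_robustus))),Callithrix_niger),((Staphylococcus_occidentalis,Sinapis_robustus),((Avena_minor,(Culex_albus,Apis_minor)),(Meles_sapiens,Carpinus_viridis)))); the answer is its 17 terminal taxa in alphabetical order.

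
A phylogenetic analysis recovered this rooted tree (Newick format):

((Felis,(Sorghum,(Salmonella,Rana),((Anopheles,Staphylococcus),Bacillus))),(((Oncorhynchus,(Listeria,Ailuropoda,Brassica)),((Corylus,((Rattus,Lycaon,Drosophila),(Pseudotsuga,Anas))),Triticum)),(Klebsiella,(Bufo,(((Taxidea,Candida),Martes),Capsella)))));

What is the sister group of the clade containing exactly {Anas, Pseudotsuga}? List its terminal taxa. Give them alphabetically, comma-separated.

Drosophila, Lycaon, Rattus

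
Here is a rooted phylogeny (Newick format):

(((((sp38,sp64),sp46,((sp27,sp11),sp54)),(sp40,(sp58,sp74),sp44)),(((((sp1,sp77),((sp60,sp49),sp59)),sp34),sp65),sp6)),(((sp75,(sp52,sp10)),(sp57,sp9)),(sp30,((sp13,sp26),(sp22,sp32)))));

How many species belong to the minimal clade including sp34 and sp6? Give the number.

8

The MRCA of sp34 and sp6 is the node subtending (((((sp1,sp77),((sp60,sp49),sp59)),sp34),sp65),sp6).
That clade contains 8 terminal taxa: sp1, sp34, sp49, sp59, sp6, sp60, sp65, sp77.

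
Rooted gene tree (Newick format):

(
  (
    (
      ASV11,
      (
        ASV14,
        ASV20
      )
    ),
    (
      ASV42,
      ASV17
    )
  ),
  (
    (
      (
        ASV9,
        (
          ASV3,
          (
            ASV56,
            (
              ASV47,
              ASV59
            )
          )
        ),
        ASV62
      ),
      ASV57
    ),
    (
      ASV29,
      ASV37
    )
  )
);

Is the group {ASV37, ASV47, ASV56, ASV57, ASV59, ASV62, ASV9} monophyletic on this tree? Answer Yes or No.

The MRCA of the listed taxa subtends (((ASV9,(ASV3,(ASV56,(ASV47,ASV59))),ASV62),ASV57),(ASV29,ASV37)).
That clade also contains ASV29, ASV3, which are not in the proposed group, so the group is not monophyletic.

No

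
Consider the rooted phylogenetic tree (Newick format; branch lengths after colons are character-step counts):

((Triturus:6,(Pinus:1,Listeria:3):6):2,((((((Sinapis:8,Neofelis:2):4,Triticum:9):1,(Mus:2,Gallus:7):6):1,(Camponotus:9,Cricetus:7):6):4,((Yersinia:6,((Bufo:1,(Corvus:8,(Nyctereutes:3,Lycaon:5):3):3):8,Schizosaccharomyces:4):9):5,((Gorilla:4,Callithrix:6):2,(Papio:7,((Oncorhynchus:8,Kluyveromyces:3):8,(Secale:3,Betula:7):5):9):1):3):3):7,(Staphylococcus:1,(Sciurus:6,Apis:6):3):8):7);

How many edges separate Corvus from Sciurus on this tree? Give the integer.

10

The MRCA of Corvus and Sciurus is the node subtending ((((((Sinapis,Neofelis),Triticum),(Mus,Gallus)),(Camponotus,Cricetus)),((Yersinia,((Bufo,(Corvus,(Nyctereutes,Lycaon))),Schizosaccharomyces)),((Gorilla,Callithrix),(Papio,((Oncorhynchus,Kluyveromyces),(Secale,Betula)))))),(Staphylococcus,(Sciurus,Apis))).
From Corvus up to that node: 7 branches. From Sciurus up to the same node: 3 branches. Total: 7 + 3 = 10.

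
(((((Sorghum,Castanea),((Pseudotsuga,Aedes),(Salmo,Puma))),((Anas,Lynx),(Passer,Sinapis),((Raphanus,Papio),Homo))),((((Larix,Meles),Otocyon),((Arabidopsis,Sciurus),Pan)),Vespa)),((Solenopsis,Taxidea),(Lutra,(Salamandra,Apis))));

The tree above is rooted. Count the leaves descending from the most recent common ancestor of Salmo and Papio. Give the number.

The MRCA of Salmo and Papio is the node subtending (((Sorghum,Castanea),((Pseudotsuga,Aedes),(Salmo,Puma))),((Anas,Lynx),(Passer,Sinapis),((Raphanus,Papio),Homo))).
That clade contains 13 terminal taxa: Aedes, Anas, Castanea, Homo, Lynx, Papio, Passer, Pseudotsuga, Puma, Raphanus, Salmo, Sinapis, Sorghum.

13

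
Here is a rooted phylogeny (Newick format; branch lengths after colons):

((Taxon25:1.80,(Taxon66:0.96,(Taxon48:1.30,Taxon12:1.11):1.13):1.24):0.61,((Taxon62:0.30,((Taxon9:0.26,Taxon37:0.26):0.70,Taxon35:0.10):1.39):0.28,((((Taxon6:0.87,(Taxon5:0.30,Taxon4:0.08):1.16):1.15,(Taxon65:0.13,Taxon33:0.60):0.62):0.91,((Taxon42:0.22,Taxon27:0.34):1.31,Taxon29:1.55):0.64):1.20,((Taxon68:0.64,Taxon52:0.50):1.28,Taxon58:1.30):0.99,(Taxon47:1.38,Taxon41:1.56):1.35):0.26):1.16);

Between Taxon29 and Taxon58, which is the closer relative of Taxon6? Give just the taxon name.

Taxon29

The MRCA of Taxon6 and Taxon29 subtends (((Taxon6,(Taxon5,Taxon4)),(Taxon65,Taxon33)),((Taxon42,Taxon27),Taxon29)) (8 taxa).
The MRCA of Taxon6 and Taxon58 subtends ((((Taxon6,(Taxon5,Taxon4)),(Taxon65,Taxon33)),((Taxon42,Taxon27),Taxon29)),((Taxon68,Taxon52),Taxon58),(Taxon47,Taxon41)) (13 taxa).
The first is nested inside the second, so Taxon6 shares a more recent common ancestor with Taxon29.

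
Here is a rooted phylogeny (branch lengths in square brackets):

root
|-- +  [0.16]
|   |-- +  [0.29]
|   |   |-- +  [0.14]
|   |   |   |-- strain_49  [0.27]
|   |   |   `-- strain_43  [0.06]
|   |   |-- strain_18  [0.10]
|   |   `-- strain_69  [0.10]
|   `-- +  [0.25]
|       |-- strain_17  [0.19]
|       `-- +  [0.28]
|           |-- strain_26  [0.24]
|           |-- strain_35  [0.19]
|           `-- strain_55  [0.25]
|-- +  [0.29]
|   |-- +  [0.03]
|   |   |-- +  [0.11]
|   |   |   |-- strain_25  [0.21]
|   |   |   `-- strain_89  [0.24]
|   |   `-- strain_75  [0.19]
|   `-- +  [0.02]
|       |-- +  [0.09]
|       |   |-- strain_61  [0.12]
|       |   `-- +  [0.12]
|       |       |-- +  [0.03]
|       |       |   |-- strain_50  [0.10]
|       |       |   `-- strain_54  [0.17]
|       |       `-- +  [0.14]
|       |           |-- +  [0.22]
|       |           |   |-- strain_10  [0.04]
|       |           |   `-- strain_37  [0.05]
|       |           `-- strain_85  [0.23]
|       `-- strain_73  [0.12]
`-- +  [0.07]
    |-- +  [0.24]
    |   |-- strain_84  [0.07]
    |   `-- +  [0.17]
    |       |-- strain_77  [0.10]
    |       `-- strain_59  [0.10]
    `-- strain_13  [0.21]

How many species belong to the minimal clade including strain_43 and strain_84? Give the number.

22

The MRCA of strain_43 and strain_84 is the root, so the clade is the entire tree.
That clade contains 22 terminal taxa: strain_10, strain_13, strain_17, strain_18, strain_25, strain_26, strain_35, strain_37, strain_43, strain_49, strain_50, strain_54, strain_55, strain_59, strain_61, strain_69, strain_73, strain_75, strain_77, strain_84, strain_85, strain_89.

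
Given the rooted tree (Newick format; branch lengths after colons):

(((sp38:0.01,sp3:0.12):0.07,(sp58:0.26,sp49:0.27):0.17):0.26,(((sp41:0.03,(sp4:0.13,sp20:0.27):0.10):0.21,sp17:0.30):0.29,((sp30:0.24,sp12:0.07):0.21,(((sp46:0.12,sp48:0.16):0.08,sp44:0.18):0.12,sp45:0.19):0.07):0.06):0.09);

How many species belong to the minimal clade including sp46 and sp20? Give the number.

10

The MRCA of sp46 and sp20 is the node subtending (((sp41,(sp4,sp20)),sp17),((sp30,sp12),(((sp46,sp48),sp44),sp45))).
That clade contains 10 terminal taxa: sp12, sp17, sp20, sp30, sp4, sp41, sp44, sp45, sp46, sp48.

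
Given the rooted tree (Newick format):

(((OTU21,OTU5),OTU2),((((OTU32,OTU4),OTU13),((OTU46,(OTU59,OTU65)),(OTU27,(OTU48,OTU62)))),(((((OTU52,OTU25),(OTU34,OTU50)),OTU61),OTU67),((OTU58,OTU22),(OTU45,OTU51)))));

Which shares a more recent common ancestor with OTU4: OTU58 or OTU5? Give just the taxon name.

The MRCA of OTU4 and OTU58 subtends ((((OTU32,OTU4),OTU13),((OTU46,(OTU59,OTU65)),(OTU27,(OTU48,OTU62)))),(((((OTU52,OTU25),(OTU34,OTU50)),OTU61),OTU67),((OTU58,OTU22),(OTU45,OTU51)))) (19 taxa).
The MRCA of OTU4 and OTU5 is the root, subtending the entire tree (22 taxa).
The first is nested inside the second, so OTU4 shares a more recent common ancestor with OTU58.

OTU58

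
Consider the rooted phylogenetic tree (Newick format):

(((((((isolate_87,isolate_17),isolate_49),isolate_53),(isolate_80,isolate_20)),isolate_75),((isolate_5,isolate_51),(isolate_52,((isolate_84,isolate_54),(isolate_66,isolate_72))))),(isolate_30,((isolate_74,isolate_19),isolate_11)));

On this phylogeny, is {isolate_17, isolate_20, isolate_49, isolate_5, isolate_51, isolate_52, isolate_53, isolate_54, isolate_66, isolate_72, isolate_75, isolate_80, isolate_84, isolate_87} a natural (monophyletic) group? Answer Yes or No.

Yes

The most recent common ancestor of these taxa subtends ((((((isolate_87,isolate_17),isolate_49),isolate_53),(isolate_80,isolate_20)),isolate_75),((isolate_5,isolate_51),(isolate_52,((isolate_84,isolate_54),(isolate_66,isolate_72))))).
That clade has exactly 14 tips — every listed taxon and nothing else — so the group is monophyletic.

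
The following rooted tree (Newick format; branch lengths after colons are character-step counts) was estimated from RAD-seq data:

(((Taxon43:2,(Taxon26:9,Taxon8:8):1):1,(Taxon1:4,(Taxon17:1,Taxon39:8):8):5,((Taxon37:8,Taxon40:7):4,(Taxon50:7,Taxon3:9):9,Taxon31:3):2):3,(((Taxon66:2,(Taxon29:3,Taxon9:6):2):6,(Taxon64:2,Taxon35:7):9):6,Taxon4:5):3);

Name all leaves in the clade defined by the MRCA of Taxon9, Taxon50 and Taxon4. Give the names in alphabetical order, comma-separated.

Taxon1, Taxon17, Taxon26, Taxon29, Taxon3, Taxon31, Taxon35, Taxon37, Taxon39, Taxon4, Taxon40, Taxon43, Taxon50, Taxon64, Taxon66, Taxon8, Taxon9

Tracing Taxon9: it sits inside (Taxon29,Taxon9).
Tracing Taxon50: it sits inside (Taxon50,Taxon3).
Tracing Taxon4: it sits inside (((Taxon66,(Taxon29,Taxon9)),(Taxon64,Taxon35)),Taxon4).
The smallest clade enclosing all 3 is the whole tree (their MRCA is the root), so the answer is all 17 tips in alphabetical order.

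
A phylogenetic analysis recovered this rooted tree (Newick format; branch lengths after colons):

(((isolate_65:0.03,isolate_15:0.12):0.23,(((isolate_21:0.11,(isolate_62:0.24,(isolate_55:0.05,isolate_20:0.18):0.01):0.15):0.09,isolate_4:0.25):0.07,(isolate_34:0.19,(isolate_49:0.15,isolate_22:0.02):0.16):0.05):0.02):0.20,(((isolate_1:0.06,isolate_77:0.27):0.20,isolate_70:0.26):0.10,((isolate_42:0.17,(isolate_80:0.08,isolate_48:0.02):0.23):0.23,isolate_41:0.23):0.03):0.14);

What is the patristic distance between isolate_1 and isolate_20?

The path runs isolate_1 → … → MRCA → … → isolate_20; the MRCA is the root of the tree.
Branch lengths along that path: 0.06 + 0.20 + 0.10 + 0.14 + 0.20 + 0.02 + 0.07 + 0.09 + 0.15 + 0.01 + 0.18 = 1.22.

1.22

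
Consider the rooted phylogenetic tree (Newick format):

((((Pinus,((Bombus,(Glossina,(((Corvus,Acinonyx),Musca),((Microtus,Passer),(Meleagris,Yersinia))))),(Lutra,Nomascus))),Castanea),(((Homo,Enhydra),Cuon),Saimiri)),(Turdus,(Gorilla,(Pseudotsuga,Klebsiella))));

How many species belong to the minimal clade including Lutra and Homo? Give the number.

17

The MRCA of Lutra and Homo is the node subtending (((Pinus,((Bombus,(Glossina,(((Corvus,Acinonyx),Musca),((Microtus,Passer),(Meleagris,Yersinia))))),(Lutra,Nomascus))),Castanea),(((Homo,Enhydra),Cuon),Saimiri)).
That clade contains 17 terminal taxa: Acinonyx, Bombus, Castanea, Corvus, Cuon, Enhydra, Glossina, Homo, Lutra, Meleagris, Microtus, Musca, Nomascus, Passer, Pinus, Saimiri, Yersinia.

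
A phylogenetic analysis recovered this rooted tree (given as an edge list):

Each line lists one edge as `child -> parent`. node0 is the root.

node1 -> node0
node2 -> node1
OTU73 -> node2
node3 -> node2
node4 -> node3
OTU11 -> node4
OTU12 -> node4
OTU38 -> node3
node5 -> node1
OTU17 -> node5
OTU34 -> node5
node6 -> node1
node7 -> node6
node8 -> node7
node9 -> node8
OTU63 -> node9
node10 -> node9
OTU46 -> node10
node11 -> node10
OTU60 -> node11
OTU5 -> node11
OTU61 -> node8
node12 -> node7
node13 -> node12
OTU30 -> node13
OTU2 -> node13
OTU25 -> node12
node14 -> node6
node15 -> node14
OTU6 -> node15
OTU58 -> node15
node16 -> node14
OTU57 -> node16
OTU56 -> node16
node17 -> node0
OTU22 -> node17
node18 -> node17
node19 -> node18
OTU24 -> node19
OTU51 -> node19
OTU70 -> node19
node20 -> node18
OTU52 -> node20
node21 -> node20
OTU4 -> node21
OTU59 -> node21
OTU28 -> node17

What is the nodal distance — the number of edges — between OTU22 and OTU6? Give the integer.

The MRCA of OTU22 and OTU6 is the root of the tree.
From OTU22 up to that node: 2 branches. From OTU6 up to the same node: 5 branches. Total: 2 + 5 = 7.

7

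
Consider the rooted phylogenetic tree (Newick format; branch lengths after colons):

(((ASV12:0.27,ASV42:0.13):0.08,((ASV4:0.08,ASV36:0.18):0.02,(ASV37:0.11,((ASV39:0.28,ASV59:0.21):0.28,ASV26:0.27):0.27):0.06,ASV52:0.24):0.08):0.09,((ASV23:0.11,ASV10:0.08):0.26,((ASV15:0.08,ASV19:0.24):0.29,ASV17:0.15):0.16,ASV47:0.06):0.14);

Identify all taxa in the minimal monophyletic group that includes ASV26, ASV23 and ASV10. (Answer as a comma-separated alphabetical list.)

Tracing ASV26: it sits inside ((ASV39,ASV59),ASV26).
Tracing ASV23: it sits inside (ASV23,ASV10).
Tracing ASV10: it sits inside (ASV23,ASV10).
The smallest clade enclosing all 3 is the whole tree (their MRCA is the root), so the answer is all 15 tips in alphabetical order.

ASV10, ASV12, ASV15, ASV17, ASV19, ASV23, ASV26, ASV36, ASV37, ASV39, ASV4, ASV42, ASV47, ASV52, ASV59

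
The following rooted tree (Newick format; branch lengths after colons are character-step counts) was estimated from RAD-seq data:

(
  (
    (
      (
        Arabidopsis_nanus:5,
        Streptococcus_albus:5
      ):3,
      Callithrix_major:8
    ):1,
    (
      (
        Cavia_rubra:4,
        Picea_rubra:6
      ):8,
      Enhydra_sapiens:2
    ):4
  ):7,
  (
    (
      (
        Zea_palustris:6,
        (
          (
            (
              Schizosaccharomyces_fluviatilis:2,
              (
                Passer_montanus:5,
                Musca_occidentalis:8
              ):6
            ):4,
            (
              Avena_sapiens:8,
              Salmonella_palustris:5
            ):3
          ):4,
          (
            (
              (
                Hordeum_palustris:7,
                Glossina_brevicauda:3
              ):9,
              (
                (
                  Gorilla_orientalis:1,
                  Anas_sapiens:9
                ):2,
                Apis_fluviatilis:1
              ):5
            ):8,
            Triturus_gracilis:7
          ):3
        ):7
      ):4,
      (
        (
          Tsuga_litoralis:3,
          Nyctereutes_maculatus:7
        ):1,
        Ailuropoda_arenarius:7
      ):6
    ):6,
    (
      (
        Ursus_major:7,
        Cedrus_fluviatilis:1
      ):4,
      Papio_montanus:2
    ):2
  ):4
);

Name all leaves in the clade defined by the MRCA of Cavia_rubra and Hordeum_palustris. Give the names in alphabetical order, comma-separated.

Tracing Cavia_rubra: it sits inside (Cavia_rubra,Picea_rubra).
Tracing Hordeum_palustris: it sits inside (Hordeum_palustris,Glossina_brevicauda).
The smallest clade enclosing both is the whole tree (their MRCA is the root), so the answer is all 24 tips in alphabetical order.

Ailuropoda_arenarius, Anas_sapiens, Apis_fluviatilis, Arabidopsis_nanus, Avena_sapiens, Callithrix_major, Cavia_rubra, Cedrus_fluviatilis, Enhydra_sapiens, Glossina_brevicauda, Gorilla_orientalis, Hordeum_palustris, Musca_occidentalis, Nyctereutes_maculatus, Papio_montanus, Passer_montanus, Picea_rubra, Salmonella_palustris, Schizosaccharomyces_fluviatilis, Streptococcus_albus, Triturus_gracilis, Tsuga_litoralis, Ursus_major, Zea_palustris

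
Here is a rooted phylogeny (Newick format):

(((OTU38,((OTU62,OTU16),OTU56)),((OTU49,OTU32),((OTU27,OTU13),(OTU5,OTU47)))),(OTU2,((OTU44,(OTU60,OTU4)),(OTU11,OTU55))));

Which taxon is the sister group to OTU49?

OTU49 attaches to the tree at the node subtending (OTU49,OTU32).
The other lineage descending from that same node — the sister group — is the single tip OTU32.

OTU32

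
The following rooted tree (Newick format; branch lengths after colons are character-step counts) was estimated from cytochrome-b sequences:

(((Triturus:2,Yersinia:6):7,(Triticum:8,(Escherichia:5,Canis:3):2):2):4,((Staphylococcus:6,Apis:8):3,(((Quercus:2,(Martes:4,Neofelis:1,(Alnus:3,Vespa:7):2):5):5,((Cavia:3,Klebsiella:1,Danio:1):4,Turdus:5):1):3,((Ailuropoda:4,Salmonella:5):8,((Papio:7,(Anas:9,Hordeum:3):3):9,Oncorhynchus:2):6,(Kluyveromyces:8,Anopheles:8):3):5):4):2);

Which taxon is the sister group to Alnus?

Alnus attaches to the tree at the node subtending (Alnus,Vespa).
The other lineage descending from that same node — the sister group — is the single tip Vespa.

Vespa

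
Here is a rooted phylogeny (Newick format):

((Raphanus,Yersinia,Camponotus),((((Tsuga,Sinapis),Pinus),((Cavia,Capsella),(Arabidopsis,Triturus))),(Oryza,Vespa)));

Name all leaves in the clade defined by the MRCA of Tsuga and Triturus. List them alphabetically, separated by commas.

Tracing Tsuga: it sits inside (Tsuga,Sinapis).
Tracing Triturus: it sits inside (Arabidopsis,Triturus).
The smallest clade enclosing both is (((Tsuga,Sinapis),Pinus),((Cavia,Capsella),(Arabidopsis,Triturus))); the answer is its 7 terminal taxa in alphabetical order.

Arabidopsis, Capsella, Cavia, Pinus, Sinapis, Triturus, Tsuga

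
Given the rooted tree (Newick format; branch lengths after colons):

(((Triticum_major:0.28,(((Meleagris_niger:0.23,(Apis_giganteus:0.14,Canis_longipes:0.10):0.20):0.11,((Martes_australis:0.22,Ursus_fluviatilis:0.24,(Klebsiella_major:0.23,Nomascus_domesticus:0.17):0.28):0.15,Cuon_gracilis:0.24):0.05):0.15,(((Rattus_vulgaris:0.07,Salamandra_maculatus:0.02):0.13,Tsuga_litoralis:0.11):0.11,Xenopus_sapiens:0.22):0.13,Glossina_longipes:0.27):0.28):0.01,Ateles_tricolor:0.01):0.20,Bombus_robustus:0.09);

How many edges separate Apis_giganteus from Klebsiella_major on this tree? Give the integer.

7

The MRCA of Apis_giganteus and Klebsiella_major is the node subtending ((Meleagris_niger,(Apis_giganteus,Canis_longipes)),((Martes_australis,Ursus_fluviatilis,(Klebsiella_major,Nomascus_domesticus)),Cuon_gracilis)).
From Apis_giganteus up to that node: 3 branches. From Klebsiella_major up to the same node: 4 branches. Total: 3 + 4 = 7.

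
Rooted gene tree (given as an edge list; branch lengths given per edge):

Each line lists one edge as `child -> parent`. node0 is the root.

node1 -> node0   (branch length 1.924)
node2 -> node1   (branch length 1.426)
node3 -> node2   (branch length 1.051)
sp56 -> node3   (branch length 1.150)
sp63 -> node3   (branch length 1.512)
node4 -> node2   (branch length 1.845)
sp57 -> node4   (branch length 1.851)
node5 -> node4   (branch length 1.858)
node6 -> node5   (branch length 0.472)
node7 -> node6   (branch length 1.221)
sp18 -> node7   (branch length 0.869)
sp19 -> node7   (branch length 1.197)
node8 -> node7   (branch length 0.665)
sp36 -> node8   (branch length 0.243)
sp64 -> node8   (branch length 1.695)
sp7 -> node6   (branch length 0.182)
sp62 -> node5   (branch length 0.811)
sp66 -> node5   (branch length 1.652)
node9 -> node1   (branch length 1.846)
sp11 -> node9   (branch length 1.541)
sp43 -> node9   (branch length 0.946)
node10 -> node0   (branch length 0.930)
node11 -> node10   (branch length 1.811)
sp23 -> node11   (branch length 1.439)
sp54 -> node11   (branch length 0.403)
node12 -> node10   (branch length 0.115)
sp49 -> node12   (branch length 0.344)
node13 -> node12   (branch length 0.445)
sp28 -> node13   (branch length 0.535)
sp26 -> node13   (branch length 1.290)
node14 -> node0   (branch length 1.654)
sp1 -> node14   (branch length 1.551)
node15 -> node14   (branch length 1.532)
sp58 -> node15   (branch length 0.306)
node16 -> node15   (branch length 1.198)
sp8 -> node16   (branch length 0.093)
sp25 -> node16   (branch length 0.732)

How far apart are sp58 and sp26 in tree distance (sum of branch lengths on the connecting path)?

6.272

The path runs sp58 → … → MRCA → … → sp26; the MRCA is the root of the tree.
Branch lengths along that path: 0.306 + 1.532 + 1.654 + 0.930 + 0.115 + 0.445 + 1.290 = 6.272.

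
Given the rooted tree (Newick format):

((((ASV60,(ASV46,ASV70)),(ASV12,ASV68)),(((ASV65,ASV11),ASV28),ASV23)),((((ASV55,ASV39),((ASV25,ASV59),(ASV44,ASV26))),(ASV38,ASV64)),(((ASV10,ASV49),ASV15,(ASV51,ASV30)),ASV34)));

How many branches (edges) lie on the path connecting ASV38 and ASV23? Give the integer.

The MRCA of ASV38 and ASV23 is the root of the tree.
From ASV38 up to that node: 4 branches. From ASV23 up to the same node: 3 branches. Total: 4 + 3 = 7.

7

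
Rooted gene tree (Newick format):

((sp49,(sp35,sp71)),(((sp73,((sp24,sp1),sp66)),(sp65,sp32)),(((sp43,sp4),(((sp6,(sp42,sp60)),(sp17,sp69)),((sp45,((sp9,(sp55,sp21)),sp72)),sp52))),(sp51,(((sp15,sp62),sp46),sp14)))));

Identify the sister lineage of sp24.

sp1

sp24 attaches to the tree at the node subtending (sp24,sp1).
The other lineage descending from that same node — the sister group — is the single tip sp1.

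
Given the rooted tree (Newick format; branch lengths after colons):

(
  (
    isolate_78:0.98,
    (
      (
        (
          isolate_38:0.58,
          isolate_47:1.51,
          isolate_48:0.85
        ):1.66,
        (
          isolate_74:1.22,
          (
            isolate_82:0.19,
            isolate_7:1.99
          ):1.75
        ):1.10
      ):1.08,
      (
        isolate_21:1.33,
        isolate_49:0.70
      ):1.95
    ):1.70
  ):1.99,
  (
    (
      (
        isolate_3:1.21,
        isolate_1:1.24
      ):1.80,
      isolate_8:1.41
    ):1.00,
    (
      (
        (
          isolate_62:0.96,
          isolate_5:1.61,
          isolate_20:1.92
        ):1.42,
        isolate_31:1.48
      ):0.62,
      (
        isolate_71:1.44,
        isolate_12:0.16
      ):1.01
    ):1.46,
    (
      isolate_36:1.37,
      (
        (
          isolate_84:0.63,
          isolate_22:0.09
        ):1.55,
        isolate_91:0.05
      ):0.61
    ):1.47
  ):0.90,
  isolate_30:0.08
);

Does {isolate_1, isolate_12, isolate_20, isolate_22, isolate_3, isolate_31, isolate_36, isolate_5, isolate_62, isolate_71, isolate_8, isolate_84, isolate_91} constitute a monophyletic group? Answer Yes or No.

The most recent common ancestor of these taxa subtends (((isolate_3,isolate_1),isolate_8),(((isolate_62,isolate_5,isolate_20),isolate_31),(isolate_71,isolate_12)),(isolate_36,((isolate_84,isolate_22),isolate_91))).
That clade has exactly 13 tips — every listed taxon and nothing else — so the group is monophyletic.

Yes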